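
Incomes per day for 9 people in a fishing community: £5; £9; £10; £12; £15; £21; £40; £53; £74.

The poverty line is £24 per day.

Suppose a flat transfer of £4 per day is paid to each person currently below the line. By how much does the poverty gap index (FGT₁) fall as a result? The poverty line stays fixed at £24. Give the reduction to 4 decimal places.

Before: below the line — £5, £9, £10, £12, £15, £21; poverty gap index (FGT₁) = 0.333333.
After the £4 transfer: below the line — £9, £13, £14, £16, £19; poverty gap index (FGT₁) = 0.226852.
Reduction = 0.333333 − 0.226852 = 0.1065.

0.1065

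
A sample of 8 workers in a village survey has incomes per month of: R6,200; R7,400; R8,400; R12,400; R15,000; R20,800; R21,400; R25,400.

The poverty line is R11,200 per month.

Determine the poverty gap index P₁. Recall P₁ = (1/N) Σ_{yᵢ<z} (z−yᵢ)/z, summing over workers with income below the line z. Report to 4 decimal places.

0.1295

Below z: R6,200, R7,400, R8,400 (q = 3 of N = 8).
Shortfall ratios: (11200−6200)/11200 = 0.4464; (11200−7400)/11200 = 0.3393; (11200−8400)/11200 = 0.2500.
Σ = 1.035714. Dividing by the full population N = 8 gives P₁ = 0.1295.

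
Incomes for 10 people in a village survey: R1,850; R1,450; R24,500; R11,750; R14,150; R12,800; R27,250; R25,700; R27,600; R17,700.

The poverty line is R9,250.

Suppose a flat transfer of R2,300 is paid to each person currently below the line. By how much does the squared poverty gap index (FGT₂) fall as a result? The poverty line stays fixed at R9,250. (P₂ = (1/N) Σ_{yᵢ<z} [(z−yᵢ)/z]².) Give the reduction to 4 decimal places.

Before: below the line — R1,450, R1,850; squared poverty gap index (FGT₂) = 0.135106.
After the R2,300 transfer: below the line — R3,750, R4,150; squared poverty gap index (FGT₂) = 0.065753.
Reduction = 0.135106 − 0.065753 = 0.0694.

0.0694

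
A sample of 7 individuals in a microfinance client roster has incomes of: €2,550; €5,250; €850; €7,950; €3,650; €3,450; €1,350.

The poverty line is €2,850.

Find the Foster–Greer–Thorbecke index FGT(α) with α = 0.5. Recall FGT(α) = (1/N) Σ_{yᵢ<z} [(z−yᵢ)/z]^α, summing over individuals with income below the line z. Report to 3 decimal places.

0.270

Incomes under z: €850, €1,350, €2,550 (q = 3 of N = 7).
Relative gaps: (2850−850)/2850 = 0.7018; (2850−1350)/2850 = 0.5263; (2850−2550)/2850 = 0.1053.
Raised to α = 0.5: 0.83771; 0.72548; 0.32444.
Sum = 1.887627; FGT(0.5) = 1.887627 / 7 = 0.270.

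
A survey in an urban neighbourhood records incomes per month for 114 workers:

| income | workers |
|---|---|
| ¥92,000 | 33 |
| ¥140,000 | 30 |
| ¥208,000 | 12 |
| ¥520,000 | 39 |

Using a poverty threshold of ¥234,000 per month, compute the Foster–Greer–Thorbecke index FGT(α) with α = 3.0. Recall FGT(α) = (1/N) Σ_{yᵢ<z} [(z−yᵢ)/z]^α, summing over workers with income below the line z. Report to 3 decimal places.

Poor units: 33×¥92,000, 30×¥140,000, 12×¥208,000 (q = 75 of N = 114).
Shortfall ratios: (234000−92000)/234000 = 0.6068 (×33); (234000−140000)/234000 = 0.4017 (×30); (234000−208000)/234000 = 0.1111 (×12).
Raised to α = 3.0: 0.22347 (×33); 0.06482 (×30); 0.00137 (×12).
Sum = 9.335662; FGT(3.0) = 9.335662 / 114 = 0.082.

0.082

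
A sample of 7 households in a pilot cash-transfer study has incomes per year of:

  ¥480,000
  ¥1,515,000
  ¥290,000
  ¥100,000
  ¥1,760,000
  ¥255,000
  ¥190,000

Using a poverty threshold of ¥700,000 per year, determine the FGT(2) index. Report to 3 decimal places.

0.302

Below z: ¥100,000, ¥190,000, ¥255,000, ¥290,000, ¥480,000 (q = 5 of N = 7).
Shortfall ratios: (700000−100000)/700000 = 0.8571; (700000−190000)/700000 = 0.7286; (700000−255000)/700000 = 0.6357; (700000−290000)/700000 = 0.5857; (700000−480000)/700000 = 0.3143.
Squared: 0.7347; 0.5308; 0.4041; 0.3431; 0.0988.
Sum = 2.111480; P₂ = 2.111480 / 7 = 0.302.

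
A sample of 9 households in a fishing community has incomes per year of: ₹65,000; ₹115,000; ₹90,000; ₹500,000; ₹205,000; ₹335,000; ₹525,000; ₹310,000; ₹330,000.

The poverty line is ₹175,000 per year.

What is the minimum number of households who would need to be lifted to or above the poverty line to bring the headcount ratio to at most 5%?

Currently q = 3 of N = 9 are below the line (H = 0.333).
A headcount ratio of at most 5% allows at most ⌊0.05 × 9⌋ = 0 poor households.
So at least 3 − 0 = 3 must be lifted.

3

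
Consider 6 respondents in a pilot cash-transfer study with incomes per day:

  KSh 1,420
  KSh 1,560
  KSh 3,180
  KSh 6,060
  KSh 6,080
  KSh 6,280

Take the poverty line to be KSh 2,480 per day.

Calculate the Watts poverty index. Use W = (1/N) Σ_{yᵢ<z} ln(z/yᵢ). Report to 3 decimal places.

Incomes under z: KSh 1,420, KSh 1,560 (q = 2 of N = 6).
Log gaps: ln(2480/1420) = 0.5576; ln(2480/1560) = 0.4636.
W = 1.021174 / 6 = 0.170.

0.170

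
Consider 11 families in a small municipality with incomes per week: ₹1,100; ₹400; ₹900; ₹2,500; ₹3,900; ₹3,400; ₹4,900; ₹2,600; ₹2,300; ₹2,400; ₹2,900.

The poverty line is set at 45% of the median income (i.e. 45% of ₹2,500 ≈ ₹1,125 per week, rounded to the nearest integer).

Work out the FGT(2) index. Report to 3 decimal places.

Incomes under z: ₹400, ₹900, ₹1,100 (q = 3 of N = 11).
Normalized shortfalls: (1125−400)/1125 = 0.6444; (1125−900)/1125 = 0.2000; (1125−1100)/1125 = 0.0222.
Squared: 0.4153; 0.0400; 0.0005.
Sum = 0.455802; P₂ = 0.455802 / 11 = 0.041.

0.041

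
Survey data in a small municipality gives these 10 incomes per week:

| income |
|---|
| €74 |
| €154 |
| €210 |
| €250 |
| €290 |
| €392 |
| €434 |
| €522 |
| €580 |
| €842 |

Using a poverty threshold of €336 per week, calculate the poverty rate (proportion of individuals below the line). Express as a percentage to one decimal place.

5 of the 10 individuals have income below €336.
H = 5/10 = 50.0%.

50.0%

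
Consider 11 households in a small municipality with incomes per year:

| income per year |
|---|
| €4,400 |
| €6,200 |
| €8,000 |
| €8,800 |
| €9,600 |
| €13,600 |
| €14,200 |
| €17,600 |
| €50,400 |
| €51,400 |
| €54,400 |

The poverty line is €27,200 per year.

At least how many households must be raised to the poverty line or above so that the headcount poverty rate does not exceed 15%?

7

Currently q = 8 of N = 11 are below the line (H = 0.727).
A headcount ratio of at most 15% allows at most ⌊0.15 × 11⌋ = 1 poor households.
So at least 8 − 1 = 7 must be lifted.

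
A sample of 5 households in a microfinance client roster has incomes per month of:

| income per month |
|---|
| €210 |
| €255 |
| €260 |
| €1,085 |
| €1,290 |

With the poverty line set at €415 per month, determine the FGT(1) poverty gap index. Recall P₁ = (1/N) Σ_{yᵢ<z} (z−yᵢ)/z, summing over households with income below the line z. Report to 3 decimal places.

0.251

Below z: €210, €255, €260 (q = 3 of N = 5).
Gap ratios (z−y)/z: (415−210)/415 = 0.4940; (415−255)/415 = 0.3855; (415−260)/415 = 0.3735.
Σ = 1.253012. Dividing by the full population N = 5 gives P₁ = 0.251.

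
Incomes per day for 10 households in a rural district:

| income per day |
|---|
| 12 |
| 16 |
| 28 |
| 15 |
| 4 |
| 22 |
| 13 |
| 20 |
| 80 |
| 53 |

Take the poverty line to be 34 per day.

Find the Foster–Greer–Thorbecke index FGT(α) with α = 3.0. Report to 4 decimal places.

Poor units: 4, 12, 13, 15, 16, 20, 22, 28 (q = 8 of N = 10).
Gap ratios (z−y)/z: (34−4)/34 = 0.8824; (34−12)/34 = 0.6471; (34−13)/34 = 0.6176; (34−15)/34 = 0.5588; (34−16)/34 = 0.5294; (34−20)/34 = 0.4118; (34−22)/34 = 0.3529; (34−28)/34 = 0.1765.
Raised to α = 3.0: 0.68695; 0.27091; 0.23562; 0.17451; 0.14838; 0.06981; 0.04396; 0.00550.
Sum = 1.635660; FGT(3.0) = 1.635660 / 10 = 0.1636.

0.1636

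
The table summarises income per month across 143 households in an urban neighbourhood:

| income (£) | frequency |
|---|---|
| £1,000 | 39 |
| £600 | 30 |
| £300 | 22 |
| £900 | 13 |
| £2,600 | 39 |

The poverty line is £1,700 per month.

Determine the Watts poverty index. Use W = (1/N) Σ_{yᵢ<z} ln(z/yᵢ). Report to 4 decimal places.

Poor units: 22×£300, 30×£600, 13×£900, 39×£1,000 (q = 104 of N = 143).
Log shortfalls: ln(1700/300) = 1.7346 (×22); ln(1700/600) = 1.0415 (×30); ln(1700/900) = 0.6360 (×13); ln(1700/1000) = 0.5306 (×39).
W = 98.367195 / 143 = 0.6879.

0.6879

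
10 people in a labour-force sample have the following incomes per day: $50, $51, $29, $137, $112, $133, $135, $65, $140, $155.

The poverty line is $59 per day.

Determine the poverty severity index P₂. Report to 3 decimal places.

0.030

Below z: $29, $50, $51 (q = 3 of N = 10).
Gap ratios (z−y)/z: (59−29)/59 = 0.5085; (59−50)/59 = 0.1525; (59−51)/59 = 0.1356.
Squared: 0.2585; 0.0233; 0.0184.
Sum = 0.300201; P₂ = 0.300201 / 10 = 0.030.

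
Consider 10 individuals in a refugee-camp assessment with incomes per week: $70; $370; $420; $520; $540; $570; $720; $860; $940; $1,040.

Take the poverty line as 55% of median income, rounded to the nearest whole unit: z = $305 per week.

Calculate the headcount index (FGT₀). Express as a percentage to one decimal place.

1 of the 10 individuals have income below $305.
H = 1/10 = 10.0%.

10.0%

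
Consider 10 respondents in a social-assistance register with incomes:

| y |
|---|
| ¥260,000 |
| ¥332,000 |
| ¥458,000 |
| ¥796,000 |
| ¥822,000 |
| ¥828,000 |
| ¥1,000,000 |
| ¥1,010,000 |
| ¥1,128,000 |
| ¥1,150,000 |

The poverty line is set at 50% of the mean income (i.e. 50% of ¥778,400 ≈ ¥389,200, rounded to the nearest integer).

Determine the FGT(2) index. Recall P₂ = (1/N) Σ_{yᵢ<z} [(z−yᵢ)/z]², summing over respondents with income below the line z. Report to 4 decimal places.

Poor units: ¥260,000, ¥332,000 (q = 2 of N = 10).
Normalized shortfalls: (389200−260000)/389200 = 0.3320; (389200−332000)/389200 = 0.1470.
Squared: 0.1102; 0.0216.
Sum = 0.131799; P₂ = 0.131799 / 10 = 0.0132.

0.0132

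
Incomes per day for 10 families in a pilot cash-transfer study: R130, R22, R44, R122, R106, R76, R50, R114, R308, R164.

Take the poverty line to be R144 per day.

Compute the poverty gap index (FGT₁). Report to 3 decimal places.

Below the line: R22, R44, R50, R76, R106, R114, R122, R130 (q = 8 of N = 10).
Normalized shortfalls: (144−22)/144 = 0.8472; (144−44)/144 = 0.6944; (144−50)/144 = 0.6528; (144−76)/144 = 0.4722; (144−106)/144 = 0.2639; (144−114)/144 = 0.2083; (144−122)/144 = 0.1528; (144−130)/144 = 0.0972.
Σ = 3.388889. Dividing by the full population N = 10 gives P₁ = 0.339.

0.339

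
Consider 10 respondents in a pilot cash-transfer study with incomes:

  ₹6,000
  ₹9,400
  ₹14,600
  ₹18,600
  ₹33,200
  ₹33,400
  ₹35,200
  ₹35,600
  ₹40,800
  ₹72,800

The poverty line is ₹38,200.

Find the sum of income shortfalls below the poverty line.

Incomes under z: ₹6,000, ₹9,400, ₹14,600, ₹18,600, ₹33,200, ₹33,400, ₹35,200, ₹35,600 (q = 8 of N = 10).
Individual gaps: 38200−6000 = 32200; 38200−9400 = 28800; 38200−14600 = 23600; 38200−18600 = 19600; 38200−33200 = 5000; 38200−33400 = 4800; 38200−35200 = 3000; 38200−35600 = 2600.
Aggregate gap = ₹119,600.

₹119,600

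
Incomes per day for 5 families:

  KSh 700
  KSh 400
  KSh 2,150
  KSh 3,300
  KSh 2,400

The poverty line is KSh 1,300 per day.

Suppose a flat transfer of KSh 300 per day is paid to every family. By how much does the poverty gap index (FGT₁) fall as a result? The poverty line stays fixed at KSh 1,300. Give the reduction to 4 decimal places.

Before: below the line — KSh 400, KSh 700; poverty gap index (FGT₁) = 0.230769.
After the KSh 300 transfer: below the line — KSh 700, KSh 1,000; poverty gap index (FGT₁) = 0.138462.
Reduction = 0.230769 − 0.138462 = 0.0923.

0.0923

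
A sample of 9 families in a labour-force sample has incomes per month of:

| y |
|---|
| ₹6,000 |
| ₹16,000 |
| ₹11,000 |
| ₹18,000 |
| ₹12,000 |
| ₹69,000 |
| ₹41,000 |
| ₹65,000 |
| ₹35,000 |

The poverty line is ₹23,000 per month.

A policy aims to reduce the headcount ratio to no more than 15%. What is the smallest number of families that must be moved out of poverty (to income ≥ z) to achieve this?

4

Currently q = 5 of N = 9 are below the line (H = 0.556).
A headcount ratio of at most 15% allows at most ⌊0.15 × 9⌋ = 1 poor families.
So at least 5 − 1 = 4 must be lifted.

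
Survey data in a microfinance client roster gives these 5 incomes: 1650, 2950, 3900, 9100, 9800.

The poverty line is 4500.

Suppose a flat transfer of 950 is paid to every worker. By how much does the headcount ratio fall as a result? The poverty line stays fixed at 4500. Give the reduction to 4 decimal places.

Before: below the line — 1650, 2950, 3900; headcount ratio = 0.600000.
After the 950 transfer: below the line — 2600, 3900; headcount ratio = 0.400000.
Reduction = 0.600000 − 0.400000 = 0.2000.

0.2000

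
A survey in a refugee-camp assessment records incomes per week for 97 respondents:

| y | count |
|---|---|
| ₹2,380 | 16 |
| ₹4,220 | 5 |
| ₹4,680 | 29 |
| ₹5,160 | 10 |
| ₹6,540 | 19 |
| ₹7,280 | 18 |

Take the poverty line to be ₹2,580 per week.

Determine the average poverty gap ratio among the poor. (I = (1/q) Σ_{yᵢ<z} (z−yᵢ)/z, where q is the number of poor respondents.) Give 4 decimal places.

0.0775

Below the line: 16×₹2,380 (q = 16 of N = 97).
Relative gaps: 0.0775 (×16); sum = 1.240310.
The income-gap ratio divides by q (the poor only): 1.240310 / 16 = 0.0775.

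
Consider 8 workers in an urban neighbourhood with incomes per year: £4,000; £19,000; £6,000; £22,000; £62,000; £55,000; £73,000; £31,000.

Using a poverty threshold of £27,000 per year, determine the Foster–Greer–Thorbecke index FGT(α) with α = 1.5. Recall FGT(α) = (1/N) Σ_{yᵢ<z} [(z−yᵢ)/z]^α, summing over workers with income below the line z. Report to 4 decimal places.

Poor units: £4,000, £6,000, £19,000, £22,000 (q = 4 of N = 8).
Shortfall ratios: (27000−4000)/27000 = 0.8519; (27000−6000)/27000 = 0.7778; (27000−19000)/27000 = 0.2963; (27000−22000)/27000 = 0.1852.
Raised to α = 1.5: 0.78622; 0.68594; 0.16128; 0.07969.
Sum = 1.713133; FGT(1.5) = 1.713133 / 8 = 0.2141.

0.2141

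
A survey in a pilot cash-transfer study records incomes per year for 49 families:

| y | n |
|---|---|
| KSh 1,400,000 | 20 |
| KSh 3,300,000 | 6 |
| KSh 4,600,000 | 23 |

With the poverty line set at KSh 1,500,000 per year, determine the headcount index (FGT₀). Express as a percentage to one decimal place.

20 of the 49 families have income below KSh 1,500,000.
H = 20/49 = 40.8%.

40.8%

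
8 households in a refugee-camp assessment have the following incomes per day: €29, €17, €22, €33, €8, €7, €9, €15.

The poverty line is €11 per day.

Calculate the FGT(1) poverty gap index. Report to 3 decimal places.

Poor units: €7, €8, €9 (q = 3 of N = 8).
Gap ratios (z−y)/z: (11−7)/11 = 0.3636; (11−8)/11 = 0.2727; (11−9)/11 = 0.1818.
Sum of shortfalls = 0.818182; P₁ averages over all N: 0.818182 / 8 = 0.102.

0.102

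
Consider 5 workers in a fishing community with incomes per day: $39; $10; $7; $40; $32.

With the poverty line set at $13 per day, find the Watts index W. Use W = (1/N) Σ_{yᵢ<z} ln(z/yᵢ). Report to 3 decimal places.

Incomes under z: $7, $10 (q = 2 of N = 5).
ln(z/y) terms: ln(13/7) = 0.6190; ln(13/10) = 0.2624.
W = 0.881403 / 5 = 0.176.

0.176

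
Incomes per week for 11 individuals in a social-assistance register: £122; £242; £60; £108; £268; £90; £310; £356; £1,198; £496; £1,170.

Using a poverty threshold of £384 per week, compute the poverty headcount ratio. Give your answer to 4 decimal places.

8 of the 11 individuals have income below £384.
H = 8/11 = 0.7273.

0.7273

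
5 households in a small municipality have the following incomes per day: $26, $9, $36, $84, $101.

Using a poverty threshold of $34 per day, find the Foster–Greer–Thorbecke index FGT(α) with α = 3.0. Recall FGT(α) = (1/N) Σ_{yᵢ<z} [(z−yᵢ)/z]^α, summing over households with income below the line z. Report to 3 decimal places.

Below z: $9, $26 (q = 2 of N = 5).
Shortfall ratios: (34−9)/34 = 0.7353; (34−26)/34 = 0.2353.
Raised to α = 3.0: 0.39754; 0.01303.
Sum = 0.410569; FGT(3.0) = 0.410569 / 5 = 0.082.

0.082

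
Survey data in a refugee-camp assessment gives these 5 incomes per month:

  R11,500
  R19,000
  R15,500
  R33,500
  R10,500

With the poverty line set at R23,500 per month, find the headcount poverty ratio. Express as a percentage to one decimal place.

4 of the 5 people have income below R23,500.
H = 4/5 = 80.0%.

80.0%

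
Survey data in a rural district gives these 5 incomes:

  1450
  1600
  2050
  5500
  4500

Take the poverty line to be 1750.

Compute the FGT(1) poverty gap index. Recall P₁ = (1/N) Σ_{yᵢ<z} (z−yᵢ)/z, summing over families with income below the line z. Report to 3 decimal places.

Incomes under z: 1450, 1600 (q = 2 of N = 5).
Relative gaps: (1750−1450)/1750 = 0.1714; (1750−1600)/1750 = 0.0857.
Sum of shortfalls = 0.257143; P₁ averages over all N: 0.257143 / 5 = 0.051.

0.051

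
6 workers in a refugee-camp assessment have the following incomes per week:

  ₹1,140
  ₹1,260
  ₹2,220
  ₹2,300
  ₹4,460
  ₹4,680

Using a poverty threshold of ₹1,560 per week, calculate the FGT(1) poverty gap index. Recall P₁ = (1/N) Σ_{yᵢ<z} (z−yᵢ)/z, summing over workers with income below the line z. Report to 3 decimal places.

0.077

Below z: ₹1,140, ₹1,260 (q = 2 of N = 6).
Relative gaps: (1560−1140)/1560 = 0.2692; (1560−1260)/1560 = 0.1923.
Σ = 0.461538. Dividing by the full population N = 6 gives P₁ = 0.077.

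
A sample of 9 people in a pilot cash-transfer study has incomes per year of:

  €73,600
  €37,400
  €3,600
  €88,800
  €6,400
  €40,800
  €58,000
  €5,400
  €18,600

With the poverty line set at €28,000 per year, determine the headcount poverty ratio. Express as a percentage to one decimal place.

4 of the 9 people have income below €28,000.
H = 4/9 = 44.4%.

44.4%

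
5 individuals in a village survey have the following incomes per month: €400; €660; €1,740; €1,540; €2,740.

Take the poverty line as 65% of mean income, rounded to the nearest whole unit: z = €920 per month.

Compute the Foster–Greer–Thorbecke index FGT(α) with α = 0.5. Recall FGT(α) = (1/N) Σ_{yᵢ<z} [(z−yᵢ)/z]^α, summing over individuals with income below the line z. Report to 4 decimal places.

0.2567

Below z: €400, €660 (q = 2 of N = 5).
Shortfall ratios: (920−400)/920 = 0.5652; (920−660)/920 = 0.2826.
Raised to α = 0.5: 0.75181; 0.53161.
Sum = 1.283419; FGT(0.5) = 1.283419 / 5 = 0.2567.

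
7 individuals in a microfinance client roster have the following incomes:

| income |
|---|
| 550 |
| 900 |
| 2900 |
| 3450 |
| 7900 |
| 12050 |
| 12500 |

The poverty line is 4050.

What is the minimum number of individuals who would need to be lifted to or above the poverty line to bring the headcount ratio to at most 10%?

4

4 of the 7 individuals are poor, so H = 4/7 = 0.571.
A headcount ratio of at most 10% allows at most ⌊0.10 × 7⌋ = 0 poor individuals.
So at least 4 − 0 = 4 must be lifted.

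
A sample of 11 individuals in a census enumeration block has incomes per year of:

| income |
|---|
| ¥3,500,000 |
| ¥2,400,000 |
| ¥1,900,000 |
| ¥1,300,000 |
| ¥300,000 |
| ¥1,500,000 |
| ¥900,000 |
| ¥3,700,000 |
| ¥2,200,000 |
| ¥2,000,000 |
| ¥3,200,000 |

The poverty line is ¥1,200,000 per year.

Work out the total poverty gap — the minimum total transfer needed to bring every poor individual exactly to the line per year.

Below the line: ¥300,000, ¥900,000 (q = 2 of N = 11).
Individual gaps: 1200000−300000 = 900000; 1200000−900000 = 300000.
Aggregate gap = ¥1,200,000.

¥1,200,000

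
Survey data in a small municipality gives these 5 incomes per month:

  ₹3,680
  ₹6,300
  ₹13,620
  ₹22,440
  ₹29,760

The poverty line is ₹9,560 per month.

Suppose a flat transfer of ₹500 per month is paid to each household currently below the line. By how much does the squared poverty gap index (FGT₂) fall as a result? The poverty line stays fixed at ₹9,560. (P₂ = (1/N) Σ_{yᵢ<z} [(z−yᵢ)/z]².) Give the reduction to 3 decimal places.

Before: below the line — ₹3,680, ₹6,300; squared poverty gap index (FGT₂) = 0.09892.
After the ₹500 transfer: below the line — ₹4,180, ₹6,800; squared poverty gap index (FGT₂) = 0.08001.
Reduction = 0.09892 − 0.08001 = 0.019.

0.019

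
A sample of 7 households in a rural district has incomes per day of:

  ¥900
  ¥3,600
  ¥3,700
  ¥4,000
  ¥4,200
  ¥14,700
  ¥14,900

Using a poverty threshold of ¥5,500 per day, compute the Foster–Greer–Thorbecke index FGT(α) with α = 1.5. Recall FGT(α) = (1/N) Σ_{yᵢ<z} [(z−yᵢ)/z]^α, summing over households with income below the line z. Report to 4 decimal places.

0.2018

Below the line: ¥900, ¥3,600, ¥3,700, ¥4,000, ¥4,200 (q = 5 of N = 7).
Relative gaps: (5500−900)/5500 = 0.8364; (5500−3600)/5500 = 0.3455; (5500−3700)/5500 = 0.3273; (5500−4000)/5500 = 0.2727; (5500−4200)/5500 = 0.2364.
Raised to α = 1.5: 0.76488; 0.20304; 0.18723; 0.14243; 0.11491.
Sum = 1.412487; FGT(1.5) = 1.412487 / 7 = 0.2018.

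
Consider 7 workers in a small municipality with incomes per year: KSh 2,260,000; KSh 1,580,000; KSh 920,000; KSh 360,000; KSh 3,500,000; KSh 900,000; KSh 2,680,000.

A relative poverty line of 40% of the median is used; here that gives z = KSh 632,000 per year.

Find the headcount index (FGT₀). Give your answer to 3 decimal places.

1 of the 7 workers have income below KSh 632,000.
H = 1/7 = 0.143.

0.143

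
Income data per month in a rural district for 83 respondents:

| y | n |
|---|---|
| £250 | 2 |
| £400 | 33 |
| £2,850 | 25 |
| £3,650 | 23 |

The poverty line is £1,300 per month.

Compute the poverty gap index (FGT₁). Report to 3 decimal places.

Below the line: 2×£250, 33×£400 (q = 35 of N = 83).
Gap ratios (z−y)/z: (1300−250)/1300 = 0.8077 (×2); (1300−400)/1300 = 0.6923 (×33).
Σ = 24.461538. Dividing by the full population N = 83 gives P₁ = 0.295.

0.295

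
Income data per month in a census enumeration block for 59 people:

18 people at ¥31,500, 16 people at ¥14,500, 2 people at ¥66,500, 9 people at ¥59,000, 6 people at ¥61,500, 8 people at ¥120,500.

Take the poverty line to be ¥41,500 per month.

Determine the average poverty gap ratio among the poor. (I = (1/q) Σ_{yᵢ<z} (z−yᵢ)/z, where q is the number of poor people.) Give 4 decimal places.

0.4337

Below the line: 16×¥14,500, 18×¥31,500 (q = 34 of N = 59).
Relative gaps: 0.6506 (×16), 0.2410 (×18); sum = 14.746988.
The income-gap ratio divides by q (the poor only): 14.746988 / 34 = 0.4337.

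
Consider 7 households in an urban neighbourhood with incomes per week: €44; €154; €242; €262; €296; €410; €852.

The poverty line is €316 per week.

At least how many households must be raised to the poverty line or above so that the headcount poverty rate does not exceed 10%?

5

Currently q = 5 of N = 7 are below the line (H = 0.714).
A headcount ratio of at most 10% allows at most ⌊0.10 × 7⌋ = 0 poor households.
So at least 5 − 0 = 5 must be lifted.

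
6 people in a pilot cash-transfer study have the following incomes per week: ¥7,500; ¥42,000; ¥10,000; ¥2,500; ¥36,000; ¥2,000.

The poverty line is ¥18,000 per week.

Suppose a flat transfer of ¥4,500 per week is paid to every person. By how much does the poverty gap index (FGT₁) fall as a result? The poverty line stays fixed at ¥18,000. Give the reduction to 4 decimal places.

0.1667

Before: below the line — ¥2,000, ¥2,500, ¥7,500, ¥10,000; poverty gap index (FGT₁) = 0.462963.
After the ¥4,500 transfer: below the line — ¥6,500, ¥7,000, ¥12,000, ¥14,500; poverty gap index (FGT₁) = 0.296296.
Reduction = 0.462963 − 0.296296 = 0.1667.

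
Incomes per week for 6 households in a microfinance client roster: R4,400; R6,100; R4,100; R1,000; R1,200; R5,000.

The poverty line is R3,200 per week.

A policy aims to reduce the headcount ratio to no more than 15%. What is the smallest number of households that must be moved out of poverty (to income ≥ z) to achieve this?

2

Currently q = 2 of N = 6 are below the line (H = 0.333).
A headcount ratio of at most 15% allows at most ⌊0.15 × 6⌋ = 0 poor households.
So at least 2 − 0 = 2 must be lifted.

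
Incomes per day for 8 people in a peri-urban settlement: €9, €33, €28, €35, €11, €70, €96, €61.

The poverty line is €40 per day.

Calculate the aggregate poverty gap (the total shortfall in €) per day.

€84

Incomes under z: €9, €11, €28, €33, €35 (q = 5 of N = 8).
Individual gaps: 40−9 = 31; 40−11 = 29; 40−28 = 12; 40−33 = 7; 40−35 = 5.
Aggregate gap = €84.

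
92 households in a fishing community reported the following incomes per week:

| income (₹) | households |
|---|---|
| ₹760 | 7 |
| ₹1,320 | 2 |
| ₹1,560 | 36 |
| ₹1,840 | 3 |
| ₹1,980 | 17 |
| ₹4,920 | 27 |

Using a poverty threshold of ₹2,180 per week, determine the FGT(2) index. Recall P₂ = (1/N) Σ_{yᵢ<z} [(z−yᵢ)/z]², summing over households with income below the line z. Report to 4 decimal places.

0.0697

Below z: 7×₹760, 2×₹1,320, 36×₹1,560, 3×₹1,840, 17×₹1,980 (q = 65 of N = 92).
Normalized shortfalls: (2180−760)/2180 = 0.6514 (×7); (2180−1320)/2180 = 0.3945 (×2); (2180−1560)/2180 = 0.2844 (×36); (2180−1840)/2180 = 0.1560 (×3); (2180−1980)/2180 = 0.0917 (×17).
Squared: 0.4243 (×7); 0.1556 (×2); 0.0809 (×36); 0.0243 (×3); 0.0084 (×17).
Sum = 6.409225; P₂ = 6.409225 / 92 = 0.0697.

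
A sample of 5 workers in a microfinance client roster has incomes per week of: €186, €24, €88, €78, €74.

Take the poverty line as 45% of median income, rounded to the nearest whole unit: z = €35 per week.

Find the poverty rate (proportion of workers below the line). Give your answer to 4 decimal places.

0.2000

1 of the 5 workers have income below €35.
H = 1/5 = 0.2000.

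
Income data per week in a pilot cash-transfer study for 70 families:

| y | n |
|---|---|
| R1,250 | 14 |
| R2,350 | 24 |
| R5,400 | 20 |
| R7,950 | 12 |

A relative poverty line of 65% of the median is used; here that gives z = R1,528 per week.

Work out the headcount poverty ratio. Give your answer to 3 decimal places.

0.200

14 of the 70 families have income below R1,528.
H = 14/70 = 0.200.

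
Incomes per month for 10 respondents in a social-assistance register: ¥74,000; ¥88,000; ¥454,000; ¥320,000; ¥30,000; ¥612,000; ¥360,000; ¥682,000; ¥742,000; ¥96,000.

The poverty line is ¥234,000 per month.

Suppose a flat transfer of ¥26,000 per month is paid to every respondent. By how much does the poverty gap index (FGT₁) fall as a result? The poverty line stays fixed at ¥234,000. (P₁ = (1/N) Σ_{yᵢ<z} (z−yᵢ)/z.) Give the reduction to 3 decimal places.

0.044

Before: below the line — ¥30,000, ¥74,000, ¥88,000, ¥96,000; poverty gap index (FGT₁) = 0.27692.
After the ¥26,000 transfer: below the line — ¥56,000, ¥100,000, ¥114,000, ¥122,000; poverty gap index (FGT₁) = 0.23248.
Reduction = 0.27692 − 0.23248 = 0.044.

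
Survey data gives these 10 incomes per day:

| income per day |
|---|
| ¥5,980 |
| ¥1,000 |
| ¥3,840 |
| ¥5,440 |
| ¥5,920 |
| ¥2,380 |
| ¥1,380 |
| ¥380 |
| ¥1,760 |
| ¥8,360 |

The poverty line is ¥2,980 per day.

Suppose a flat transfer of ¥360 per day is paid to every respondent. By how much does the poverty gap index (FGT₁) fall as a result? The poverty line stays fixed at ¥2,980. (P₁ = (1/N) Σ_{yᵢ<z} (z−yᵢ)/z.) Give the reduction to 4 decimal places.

0.0604

Before: below the line — ¥380, ¥1,000, ¥1,380, ¥1,760, ¥2,380; poverty gap index (FGT₁) = 0.268456.
After the ¥360 transfer: below the line — ¥740, ¥1,360, ¥1,740, ¥2,120, ¥2,740; poverty gap index (FGT₁) = 0.208054.
Reduction = 0.268456 − 0.208054 = 0.0604.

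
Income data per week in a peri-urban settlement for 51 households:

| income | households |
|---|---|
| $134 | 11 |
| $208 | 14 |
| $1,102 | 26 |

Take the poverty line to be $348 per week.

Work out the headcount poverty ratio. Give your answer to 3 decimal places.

0.490

25 of the 51 households have income below $348.
H = 25/51 = 0.490.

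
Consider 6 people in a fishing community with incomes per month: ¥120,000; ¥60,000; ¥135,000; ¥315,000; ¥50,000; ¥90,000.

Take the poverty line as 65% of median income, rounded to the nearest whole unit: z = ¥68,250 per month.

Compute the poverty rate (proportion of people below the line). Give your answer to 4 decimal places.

0.3333

2 of the 6 people have income below ¥68,250.
H = 2/6 = 0.3333.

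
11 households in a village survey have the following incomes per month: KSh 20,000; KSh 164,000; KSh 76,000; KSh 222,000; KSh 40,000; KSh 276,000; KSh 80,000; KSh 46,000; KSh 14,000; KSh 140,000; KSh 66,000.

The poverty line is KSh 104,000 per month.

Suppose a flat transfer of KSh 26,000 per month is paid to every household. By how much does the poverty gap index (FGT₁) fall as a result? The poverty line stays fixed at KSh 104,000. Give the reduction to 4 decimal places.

0.1573

Before: below the line — KSh 14,000, KSh 20,000, KSh 40,000, KSh 46,000, KSh 66,000, KSh 76,000, KSh 80,000; poverty gap index (FGT₁) = 0.337413.
After the KSh 26,000 transfer: below the line — KSh 40,000, KSh 46,000, KSh 66,000, KSh 72,000, KSh 92,000, KSh 102,000; poverty gap index (FGT₁) = 0.180070.
Reduction = 0.337413 − 0.180070 = 0.1573.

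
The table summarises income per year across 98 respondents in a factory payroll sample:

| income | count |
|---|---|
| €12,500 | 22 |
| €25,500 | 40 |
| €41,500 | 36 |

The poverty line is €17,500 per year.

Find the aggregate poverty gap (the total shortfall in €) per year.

Below the line: 22×€12,500 (q = 22 of N = 98).
Individual gaps: 22×(17500−12500) = 110000.
Aggregate gap = €110,000.

€110,000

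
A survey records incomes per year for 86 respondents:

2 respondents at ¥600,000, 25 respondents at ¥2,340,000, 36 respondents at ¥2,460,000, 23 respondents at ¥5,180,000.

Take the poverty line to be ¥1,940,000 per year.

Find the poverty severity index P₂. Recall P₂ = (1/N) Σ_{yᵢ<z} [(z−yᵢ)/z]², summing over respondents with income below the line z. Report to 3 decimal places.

Below the line: 2×¥600,000 (q = 2 of N = 86).
Normalized shortfalls: (1940000−600000)/1940000 = 0.6907 (×2).
Squared: 0.4771 (×2).
Sum = 0.954193; P₂ = 0.954193 / 86 = 0.011.

0.011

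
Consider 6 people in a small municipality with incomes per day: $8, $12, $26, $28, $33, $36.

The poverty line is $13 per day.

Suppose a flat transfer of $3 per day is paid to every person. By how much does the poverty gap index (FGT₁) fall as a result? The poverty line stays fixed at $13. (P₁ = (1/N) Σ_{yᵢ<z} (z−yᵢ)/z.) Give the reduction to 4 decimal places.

0.0513

Before: below the line — $8, $12; poverty gap index (FGT₁) = 0.076923.
After the $3 transfer: below the line — $11; poverty gap index (FGT₁) = 0.025641.
Reduction = 0.076923 − 0.025641 = 0.0513.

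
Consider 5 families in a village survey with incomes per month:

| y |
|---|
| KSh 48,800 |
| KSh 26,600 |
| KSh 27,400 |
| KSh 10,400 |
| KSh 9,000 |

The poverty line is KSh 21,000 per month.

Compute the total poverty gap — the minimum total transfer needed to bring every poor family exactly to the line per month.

Below z: KSh 9,000, KSh 10,400 (q = 2 of N = 5).
Individual gaps: 21000−9000 = 12000; 21000−10400 = 10600.
Aggregate gap = KSh 22,600.

KSh 22,600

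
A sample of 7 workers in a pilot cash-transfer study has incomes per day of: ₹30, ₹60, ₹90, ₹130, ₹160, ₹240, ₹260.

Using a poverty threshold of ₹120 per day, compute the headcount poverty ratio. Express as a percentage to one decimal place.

3 of the 7 workers have income below ₹120.
H = 3/7 = 42.9%.

42.9%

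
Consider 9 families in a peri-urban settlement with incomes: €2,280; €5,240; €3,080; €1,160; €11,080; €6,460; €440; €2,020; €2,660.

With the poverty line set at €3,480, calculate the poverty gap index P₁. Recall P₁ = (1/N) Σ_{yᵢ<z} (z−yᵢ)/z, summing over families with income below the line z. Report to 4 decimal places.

0.2950

Below the line: €440, €1,160, €2,020, €2,280, €2,660, €3,080 (q = 6 of N = 9).
Normalized shortfalls: (3480−440)/3480 = 0.8736; (3480−1160)/3480 = 0.6667; (3480−2020)/3480 = 0.4195; (3480−2280)/3480 = 0.3448; (3480−2660)/3480 = 0.2356; (3480−3080)/3480 = 0.1149.
Σ = 2.655172. Dividing by the full population N = 9 gives P₁ = 0.2950.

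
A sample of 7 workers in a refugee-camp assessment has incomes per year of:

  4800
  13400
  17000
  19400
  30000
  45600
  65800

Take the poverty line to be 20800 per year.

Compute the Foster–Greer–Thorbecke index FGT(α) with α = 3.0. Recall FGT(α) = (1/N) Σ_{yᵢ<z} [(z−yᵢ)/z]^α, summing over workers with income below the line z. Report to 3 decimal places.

0.072

Incomes under z: 4800, 13400, 17000, 19400 (q = 4 of N = 7).
Gap ratios (z−y)/z: (20800−4800)/20800 = 0.7692; (20800−13400)/20800 = 0.3558; (20800−17000)/20800 = 0.1827; (20800−19400)/20800 = 0.0673.
Raised to α = 3.0: 0.45517; 0.04503; 0.00610; 0.00030.
Sum = 0.506599; FGT(3.0) = 0.506599 / 7 = 0.072.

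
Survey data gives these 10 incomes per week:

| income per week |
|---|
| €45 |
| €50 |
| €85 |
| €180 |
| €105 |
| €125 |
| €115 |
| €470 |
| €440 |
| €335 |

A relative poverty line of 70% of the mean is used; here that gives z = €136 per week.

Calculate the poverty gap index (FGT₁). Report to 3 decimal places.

Incomes under z: €45, €50, €85, €105, €115, €125 (q = 6 of N = 10).
Shortfall ratios: (136−45)/136 = 0.6691; (136−50)/136 = 0.6324; (136−85)/136 = 0.3750; (136−105)/136 = 0.2279; (136−115)/136 = 0.1544; (136−125)/136 = 0.0809.
Σ = 2.139706. Dividing by the full population N = 10 gives P₁ = 0.214.

0.214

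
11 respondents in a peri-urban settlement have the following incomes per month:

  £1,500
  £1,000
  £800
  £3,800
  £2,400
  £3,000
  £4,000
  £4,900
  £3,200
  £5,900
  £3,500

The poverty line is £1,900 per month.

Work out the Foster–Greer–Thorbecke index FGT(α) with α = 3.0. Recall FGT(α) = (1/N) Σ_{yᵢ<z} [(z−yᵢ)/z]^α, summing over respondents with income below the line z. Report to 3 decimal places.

Below z: £800, £1,000, £1,500 (q = 3 of N = 11).
Relative gaps: (1900−800)/1900 = 0.5789; (1900−1000)/1900 = 0.4737; (1900−1500)/1900 = 0.2105.
Raised to α = 3.0: 0.19405; 0.10628; 0.00933.
Sum = 0.309666; FGT(3.0) = 0.309666 / 11 = 0.028.

0.028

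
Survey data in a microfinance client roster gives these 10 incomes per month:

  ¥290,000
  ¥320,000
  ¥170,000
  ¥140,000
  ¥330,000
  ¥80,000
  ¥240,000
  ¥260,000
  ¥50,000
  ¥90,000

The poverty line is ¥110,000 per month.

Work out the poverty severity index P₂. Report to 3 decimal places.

Poor units: ¥50,000, ¥80,000, ¥90,000 (q = 3 of N = 10).
Gap ratios (z−y)/z: (110000−50000)/110000 = 0.5455; (110000−80000)/110000 = 0.2727; (110000−90000)/110000 = 0.1818.
Squared: 0.2975; 0.0744; 0.0331.
Sum = 0.404959; P₂ = 0.404959 / 10 = 0.040.

0.040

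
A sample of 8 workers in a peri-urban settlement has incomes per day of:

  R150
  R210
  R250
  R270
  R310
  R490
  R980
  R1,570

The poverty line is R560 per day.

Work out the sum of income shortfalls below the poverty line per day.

Incomes under z: R150, R210, R250, R270, R310, R490 (q = 6 of N = 8).
Individual gaps: 560−150 = 410; 560−210 = 350; 560−250 = 310; 560−270 = 290; 560−310 = 250; 560−490 = 70.
Aggregate gap = R1,680.

R1,680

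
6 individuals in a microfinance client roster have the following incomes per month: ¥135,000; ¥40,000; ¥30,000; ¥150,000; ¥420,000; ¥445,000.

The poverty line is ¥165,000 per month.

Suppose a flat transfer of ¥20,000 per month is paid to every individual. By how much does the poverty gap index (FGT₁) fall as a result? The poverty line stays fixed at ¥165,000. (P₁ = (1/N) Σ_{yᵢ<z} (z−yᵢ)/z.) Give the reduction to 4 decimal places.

0.0758

Before: below the line — ¥30,000, ¥40,000, ¥135,000, ¥150,000; poverty gap index (FGT₁) = 0.308081.
After the ¥20,000 transfer: below the line — ¥50,000, ¥60,000, ¥155,000; poverty gap index (FGT₁) = 0.232323.
Reduction = 0.308081 − 0.232323 = 0.0758.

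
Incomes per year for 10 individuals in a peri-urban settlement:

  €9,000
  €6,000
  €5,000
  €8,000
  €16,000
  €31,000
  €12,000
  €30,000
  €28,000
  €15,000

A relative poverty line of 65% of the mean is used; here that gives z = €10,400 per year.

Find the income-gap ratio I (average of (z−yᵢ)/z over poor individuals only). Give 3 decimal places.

0.327

Incomes under z: €5,000, €6,000, €8,000, €9,000 (q = 4 of N = 10).
Shortfall ratios (z−y)/z: 0.5192, 0.4231, 0.2308, 0.1346; sum = 1.307692.
The income-gap ratio divides by q (the poor only): 1.307692 / 4 = 0.327.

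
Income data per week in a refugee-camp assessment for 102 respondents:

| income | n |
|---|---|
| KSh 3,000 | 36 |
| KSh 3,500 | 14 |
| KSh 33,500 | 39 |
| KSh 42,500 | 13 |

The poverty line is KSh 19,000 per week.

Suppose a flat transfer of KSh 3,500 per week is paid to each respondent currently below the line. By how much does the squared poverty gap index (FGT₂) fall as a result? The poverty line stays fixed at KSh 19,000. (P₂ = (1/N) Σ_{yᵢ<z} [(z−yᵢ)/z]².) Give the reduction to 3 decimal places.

0.134

Before: below the line — 36×KSh 3,000, 14×KSh 3,500; squared poverty gap index (FGT₂) = 0.34163.
After the KSh 3,500 transfer: below the line — 36×KSh 6,500, 14×KSh 7,000; squared poverty gap index (FGT₂) = 0.20751.
Reduction = 0.34163 − 0.20751 = 0.134.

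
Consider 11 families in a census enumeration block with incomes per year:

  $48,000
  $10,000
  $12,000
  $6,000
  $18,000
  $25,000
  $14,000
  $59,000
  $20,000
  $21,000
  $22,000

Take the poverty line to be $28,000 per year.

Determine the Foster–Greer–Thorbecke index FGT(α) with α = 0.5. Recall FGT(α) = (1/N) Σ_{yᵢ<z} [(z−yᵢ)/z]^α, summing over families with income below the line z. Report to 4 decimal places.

0.5067

Poor units: $6,000, $10,000, $12,000, $14,000, $18,000, $20,000, $21,000, $22,000, $25,000 (q = 9 of N = 11).
Normalized shortfalls: (28000−6000)/28000 = 0.7857; (28000−10000)/28000 = 0.6429; (28000−12000)/28000 = 0.5714; (28000−14000)/28000 = 0.5000; (28000−18000)/28000 = 0.3571; (28000−20000)/28000 = 0.2857; (28000−21000)/28000 = 0.2500; (28000−22000)/28000 = 0.2143; (28000−25000)/28000 = 0.1071.
Raised to α = 0.5: 0.88641; 0.80178; 0.75593; 0.70711; 0.59761; 0.53452; 0.50000; 0.46291; 0.32733.
Sum = 5.573598; FGT(0.5) = 5.573598 / 11 = 0.5067.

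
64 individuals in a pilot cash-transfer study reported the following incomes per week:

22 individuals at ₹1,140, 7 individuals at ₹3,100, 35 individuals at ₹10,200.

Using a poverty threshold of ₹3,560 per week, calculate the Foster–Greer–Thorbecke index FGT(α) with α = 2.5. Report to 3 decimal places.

Below the line: 22×₹1,140, 7×₹3,100 (q = 29 of N = 64).
Gap ratios (z−y)/z: (3560−1140)/3560 = 0.6798 (×22); (3560−3100)/3560 = 0.1292 (×7).
Raised to α = 2.5: 0.38099 (×22); 0.00600 (×7).
Sum = 8.423788; FGT(2.5) = 8.423788 / 64 = 0.132.

0.132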